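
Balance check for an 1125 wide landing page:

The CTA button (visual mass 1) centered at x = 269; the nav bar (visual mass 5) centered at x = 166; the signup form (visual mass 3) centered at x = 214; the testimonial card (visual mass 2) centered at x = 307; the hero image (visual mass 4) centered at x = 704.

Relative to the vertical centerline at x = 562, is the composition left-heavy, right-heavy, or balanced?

left-heavy

Σw = 1 + 5 + 3 + 2 + 4 = 15.
x-moment: 1·269 + 5·166 + 3·214 + 2·307 + 4·704 = 5171; centroid 5171/15 ≈ 344.73.
344.7 vs midline 562 → left-heavy.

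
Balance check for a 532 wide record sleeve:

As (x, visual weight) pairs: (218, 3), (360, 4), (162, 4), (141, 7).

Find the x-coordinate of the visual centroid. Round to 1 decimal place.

x ≈ 207.2

Σw = 3 + 4 + 4 + 7 = 18.
x-moment: 3·218 + 4·360 + 4·162 + 7·141 = 3729; centroid 3729/18 ≈ 207.17.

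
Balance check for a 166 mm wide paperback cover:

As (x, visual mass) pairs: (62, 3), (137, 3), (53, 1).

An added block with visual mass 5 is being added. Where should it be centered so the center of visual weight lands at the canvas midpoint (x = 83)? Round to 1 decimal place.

New total weight: (3 + 3 + 1) + 5 = 12.
x: target moment 12×83 = 996; current 3·62 + 3·137 + 1·53 = 650; the added block supplies 346, so x = 346/5 ≈ 69.20.

x ≈ 69.2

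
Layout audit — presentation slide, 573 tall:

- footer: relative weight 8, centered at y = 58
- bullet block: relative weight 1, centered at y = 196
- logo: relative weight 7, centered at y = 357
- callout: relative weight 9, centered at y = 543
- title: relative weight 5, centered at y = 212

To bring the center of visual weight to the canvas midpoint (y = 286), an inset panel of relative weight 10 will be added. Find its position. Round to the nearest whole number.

New total weight: (8 + 1 + 7 + 9 + 5) + 10 = 40.
Along y: (9106 + 10·y) / 40 = 286 (existing moment 8·58 + 1·196 + 7·357 + 9·543 + 5·212 = 9106) ⇒ y = (11440 − 9106) / 10 ≈ 233.40.

y ≈ 233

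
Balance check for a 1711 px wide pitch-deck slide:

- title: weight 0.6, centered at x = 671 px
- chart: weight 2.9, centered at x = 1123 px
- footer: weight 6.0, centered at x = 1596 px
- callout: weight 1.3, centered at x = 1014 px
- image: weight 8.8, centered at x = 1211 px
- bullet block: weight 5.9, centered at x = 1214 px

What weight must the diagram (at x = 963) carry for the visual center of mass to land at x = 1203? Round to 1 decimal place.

Fixed elements: Σw = 0.6 + 2.9 + 6.0 + 1.3 + 8.8 + 5.9 = 25.5, Σw·x = 0.6·671 + 2.9·1123 + 6.0·1596 + 1.3·1014 + 8.8·1211 + 5.9·1214 = 32372.9.
For the centroid to hit 1203: (32372.9 + w·963) / (25.5 + w) = 1203.
Solving: w = (1203·25.5 − 32372.9) / (963 − 1203) = -1696.4 / -240 ≈ 7.07.

w ≈ 7.1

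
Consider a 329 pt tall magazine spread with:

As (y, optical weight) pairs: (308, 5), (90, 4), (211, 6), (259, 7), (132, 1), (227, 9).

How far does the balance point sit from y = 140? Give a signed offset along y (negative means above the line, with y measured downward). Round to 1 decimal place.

≈ 83.6 pt

Σw = 5 + 4 + 6 + 7 + 1 + 9 = 32.
y: (5·308 + 4·90 + 6·211 + 7·259 + 1·132 + 9·227) / 32 = 7154 / 32 ≈ 223.56
Offset from y = 140: 223.56 − 140 ≈ 83.56.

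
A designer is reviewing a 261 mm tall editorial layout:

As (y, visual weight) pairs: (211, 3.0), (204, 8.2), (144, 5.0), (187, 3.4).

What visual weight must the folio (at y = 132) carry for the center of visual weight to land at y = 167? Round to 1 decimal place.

w ≈ 11.1

Known weights sum to 3.0 + 8.2 + 5.0 + 3.4 = 19.6; their moment is 3.0·211 + 8.2·204 + 5.0·144 + 3.4·187 = 3661.6.
Balance at y = 167 requires (3661.6 + w·132) / (19.6 + w) = 167.
Rearranging, w·(132 − 167) = 167·19.6 − 3661.6 = -388.4, so w ≈ -388.4/-35 = 11.10.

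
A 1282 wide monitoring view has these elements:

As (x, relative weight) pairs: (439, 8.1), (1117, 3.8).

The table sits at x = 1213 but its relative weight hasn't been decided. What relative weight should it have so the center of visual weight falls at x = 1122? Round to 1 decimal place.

Known weights sum to 8.1 + 3.8 = 11.9; their moment is 8.1·439 + 3.8·1117 = 7800.5.
Set Σw·x/Σw = 1122: (7800.5 + 1213w) = 1122·(11.9 + w).
Rearranging, w·(1213 − 1122) = 1122·11.9 − 7800.5 = 5551.3, so w ≈ 5551.3/91 = 61.00.

w ≈ 61.0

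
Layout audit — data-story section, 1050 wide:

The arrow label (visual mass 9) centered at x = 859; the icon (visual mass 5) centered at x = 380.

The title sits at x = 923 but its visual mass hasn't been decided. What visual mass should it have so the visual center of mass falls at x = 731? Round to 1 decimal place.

Existing Σw = 14 (9 + 5); existing moment 9·859 + 5·380 = 9631.
For the centroid to hit 731: (9631 + w·923) / (14 + w) = 731.
Rearranging, w·(923 − 731) = 731·14 − 9631 = 603, so w ≈ 603/192 = 3.14.

w ≈ 3.1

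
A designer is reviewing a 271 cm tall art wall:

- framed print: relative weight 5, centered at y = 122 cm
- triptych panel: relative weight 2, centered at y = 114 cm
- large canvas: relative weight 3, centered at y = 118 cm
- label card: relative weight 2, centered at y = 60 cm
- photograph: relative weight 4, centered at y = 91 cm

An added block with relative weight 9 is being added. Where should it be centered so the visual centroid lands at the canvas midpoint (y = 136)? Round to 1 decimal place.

y ≈ 191.6

New total weight: (5 + 2 + 3 + 2 + 4) + 9 = 25.
y: need Σw·y = 25·136 = 3400. Existing = 5·122 + 2·114 + 3·118 + 2·60 + 4·91 = 1676. Remainder 1724 / 9 ≈ 191.56.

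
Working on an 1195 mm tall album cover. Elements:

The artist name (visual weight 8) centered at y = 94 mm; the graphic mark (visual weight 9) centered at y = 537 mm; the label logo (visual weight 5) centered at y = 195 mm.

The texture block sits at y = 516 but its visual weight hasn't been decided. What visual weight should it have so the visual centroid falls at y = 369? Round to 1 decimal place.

Existing Σw = 22 (8 + 9 + 5); existing moment 8·94 + 9·537 + 5·195 = 6560.
Balance at y = 369 requires (6560 + w·516) / (22 + w) = 369.
Solving: w = (369·22 − 6560) / (516 − 369) = 1558 / 147 ≈ 10.60.

w ≈ 10.6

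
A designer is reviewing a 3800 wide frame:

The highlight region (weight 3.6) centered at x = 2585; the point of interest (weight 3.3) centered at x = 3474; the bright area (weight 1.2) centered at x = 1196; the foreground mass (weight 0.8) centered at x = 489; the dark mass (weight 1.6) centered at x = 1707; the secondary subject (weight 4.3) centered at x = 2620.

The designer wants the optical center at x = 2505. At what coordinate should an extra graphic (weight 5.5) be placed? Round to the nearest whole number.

New total weight: (3.6 + 3.3 + 1.2 + 0.8 + 1.6 + 4.3) + 5.5 = 20.3.
x: need Σw·x = 20.3·2505 = 50851.5. Existing = 3.6·2585 + 3.3·3474 + 1.2·1196 + 0.8·489 + 1.6·1707 + 4.3·2620 = 36593.8. Remainder 14257.7 / 5.5 ≈ 2592.31.

x ≈ 2592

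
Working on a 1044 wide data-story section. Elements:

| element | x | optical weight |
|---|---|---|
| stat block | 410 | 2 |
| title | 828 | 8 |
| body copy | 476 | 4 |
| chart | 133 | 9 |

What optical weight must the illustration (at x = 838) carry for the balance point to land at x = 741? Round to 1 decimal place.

w ≈ 67.0

Existing Σw = 23 (2 + 8 + 4 + 9); existing moment 2·410 + 8·828 + 4·476 + 9·133 = 10545.
For the centroid to hit 741: (10545 + w·838) / (23 + w) = 741.
Rearranging, w·(838 − 741) = 741·23 − 10545 = 6498, so w ≈ 6498/97 = 66.99.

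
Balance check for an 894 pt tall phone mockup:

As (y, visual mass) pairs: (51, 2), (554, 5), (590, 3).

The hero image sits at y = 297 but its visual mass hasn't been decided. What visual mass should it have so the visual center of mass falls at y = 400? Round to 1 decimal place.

Known weights sum to 2 + 5 + 3 = 10; their moment is 2·51 + 5·554 + 3·590 = 4642.
Set Σw·y/Σw = 400: (4642 + 297w) = 400·(10 + w).
Rearranging, w·(297 − 400) = 400·10 − 4642 = -642, so w ≈ -642/-103 = 6.23.

w ≈ 6.2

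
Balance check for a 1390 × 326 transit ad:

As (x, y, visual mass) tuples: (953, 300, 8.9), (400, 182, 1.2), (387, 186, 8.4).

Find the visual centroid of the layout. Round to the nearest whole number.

(660, 241)

Total weight = 8.9 + 1.2 + 8.4 = 18.5.
x-moment: 8.9·953 + 1.2·400 + 8.4·387 = 12212.5; centroid 12212.5/18.5 ≈ 660.14.
y-moment: 8.9·300 + 1.2·182 + 8.4·186 = 4450.8; centroid 4450.8/18.5 ≈ 240.58.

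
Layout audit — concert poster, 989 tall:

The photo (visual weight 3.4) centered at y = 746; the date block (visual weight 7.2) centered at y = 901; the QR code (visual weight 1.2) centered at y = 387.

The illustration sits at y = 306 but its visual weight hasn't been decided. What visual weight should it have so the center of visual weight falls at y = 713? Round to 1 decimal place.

Fixed elements: Σw = 3.4 + 7.2 + 1.2 = 11.8, Σw·y = 3.4·746 + 7.2·901 + 1.2·387 = 9488.0.
For the centroid to hit 713: (9488.0 + w·306) / (11.8 + w) = 713.
Rearranging, w·(306 − 713) = 713·11.8 − 9488.0 = -1074.6, so w ≈ -1074.6/-407 = 2.64.

w ≈ 2.6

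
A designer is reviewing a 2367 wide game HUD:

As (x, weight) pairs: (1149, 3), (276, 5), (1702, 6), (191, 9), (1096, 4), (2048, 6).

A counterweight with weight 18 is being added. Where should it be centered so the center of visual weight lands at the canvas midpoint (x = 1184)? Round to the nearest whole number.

New total weight: (3 + 5 + 6 + 9 + 4 + 6) + 18 = 51.
Along x: (33430 + 18·x) / 51 = 1184 (existing moment 3·1149 + 5·276 + 6·1702 + 9·191 + 4·1096 + 6·2048 = 33430) ⇒ x = (60384 − 33430) / 18 ≈ 1497.44.

x ≈ 1497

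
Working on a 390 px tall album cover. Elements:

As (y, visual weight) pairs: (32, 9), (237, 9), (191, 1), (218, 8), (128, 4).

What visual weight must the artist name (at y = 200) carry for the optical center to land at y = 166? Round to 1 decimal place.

w ≈ 8.2

Known weights sum to 9 + 9 + 1 + 8 + 4 = 31; their moment is 9·32 + 9·237 + 1·191 + 8·218 + 4·128 = 4868.
Balance at y = 166 requires (4868 + w·200) / (31 + w) = 166.
So w = (166·31 − 4868)/(200 − 166) = 278/34 ≈ 8.18.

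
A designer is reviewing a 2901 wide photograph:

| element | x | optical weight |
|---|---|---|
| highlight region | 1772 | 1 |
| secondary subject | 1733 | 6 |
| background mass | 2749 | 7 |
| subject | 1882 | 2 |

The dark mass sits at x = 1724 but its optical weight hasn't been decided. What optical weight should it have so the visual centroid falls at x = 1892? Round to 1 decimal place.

w ≈ 29.2

Fixed elements: Σw = 1 + 6 + 7 + 2 = 16, Σw·x = 1·1772 + 6·1733 + 7·2749 + 2·1882 = 35177.
Balance at x = 1892 requires (35177 + w·1724) / (16 + w) = 1892.
Rearranging, w·(1724 − 1892) = 1892·16 − 35177 = -4905, so w ≈ -4905/-168 = 29.20.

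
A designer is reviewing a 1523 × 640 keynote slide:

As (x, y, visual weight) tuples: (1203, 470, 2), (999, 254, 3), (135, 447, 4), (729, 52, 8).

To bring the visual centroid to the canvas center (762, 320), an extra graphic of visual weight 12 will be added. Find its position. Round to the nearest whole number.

After adding the extra graphic, total weight = 2 + 3 + 4 + 8 + 12 = 29.
x: need Σw·x = 29·762 = 22098. Existing = 2·1203 + 3·999 + 4·135 + 8·729 = 11775. Remainder 10323 / 12 ≈ 860.25.
y: need Σw·y = 29·320 = 9280. Existing = 2·470 + 3·254 + 4·447 + 8·52 = 3906. Remainder 5374 / 12 ≈ 447.83.

(860, 448)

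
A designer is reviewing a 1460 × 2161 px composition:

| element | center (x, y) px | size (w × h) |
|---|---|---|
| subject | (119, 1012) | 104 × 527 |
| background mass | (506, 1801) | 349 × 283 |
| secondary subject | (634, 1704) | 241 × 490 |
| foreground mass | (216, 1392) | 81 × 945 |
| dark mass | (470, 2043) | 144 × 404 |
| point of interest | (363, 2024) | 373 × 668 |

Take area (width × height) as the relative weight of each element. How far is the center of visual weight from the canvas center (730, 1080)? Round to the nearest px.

Areas → weights: subject 104·527 = 54808, background mass 349·283 = 98767, secondary subject 241·490 = 118090, foreground mass 81·945 = 76545, dark mass 144·404 = 58176, point of interest 373·668 = 249164; Σw = 655550.
Σw·x = 54808·119 + 98767·506 + 118090·634 + 76545·216 + 58176·470 + 249164·363 = 265690286, so x̄ = 265690286/655550 ≈ 405.29.
Σw·y = 54808·1012 + 98767·1801 + 118090·1704 + 76545·1392 + 58176·2043 + 249164·2024 = 1164282567, so ȳ = 1164282567/655550 ≈ 1776.04.
From (730, 1080): dx = -324.71, dy = 696.04, so the distance is √(dx²+dy²) ≈ 768.05.

≈ 768 px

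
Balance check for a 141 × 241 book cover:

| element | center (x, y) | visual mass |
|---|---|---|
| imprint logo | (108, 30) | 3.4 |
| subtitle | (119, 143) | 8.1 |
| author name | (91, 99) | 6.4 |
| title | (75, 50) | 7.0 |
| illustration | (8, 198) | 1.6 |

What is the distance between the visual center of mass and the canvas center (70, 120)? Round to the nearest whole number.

≈ 32

Total weight = 3.4 + 8.1 + 6.4 + 7.0 + 1.6 = 26.5.
Σw·x = 3.4·108 + 8.1·119 + 6.4·91 + 7.0·75 + 1.6·8 = 2451.3, so x̄ = 2451.3/26.5 ≈ 92.50.
Σw·y = 3.4·30 + 8.1·143 + 6.4·99 + 7.0·50 + 1.6·198 = 2560.7, so ȳ = 2560.7/26.5 ≈ 96.63.
Offset from (70, 120): Δx ≈ 22.50, Δy ≈ -23.37; distance = √(Δx² + Δy²) ≈ 32.44.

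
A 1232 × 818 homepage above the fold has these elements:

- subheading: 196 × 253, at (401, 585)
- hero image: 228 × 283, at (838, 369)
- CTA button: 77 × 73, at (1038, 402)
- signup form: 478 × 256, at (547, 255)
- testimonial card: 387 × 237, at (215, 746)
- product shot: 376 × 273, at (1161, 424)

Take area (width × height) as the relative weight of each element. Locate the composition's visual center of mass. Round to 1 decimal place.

Areas: subheading 196·253 = 49588, hero image 228·283 = 64524, CTA button 77·73 = 5621, signup form 478·256 = 122368, testimonial card 387·237 = 91719, product shot 376·273 = 102648. Total weight = 436468.
Σw·x = 285619707; x̄ = 285619707/436468 ≈ 654.39.
Σw·y = 198226944; ȳ = 198226944/436468 ≈ 454.16.

(654.4, 454.2)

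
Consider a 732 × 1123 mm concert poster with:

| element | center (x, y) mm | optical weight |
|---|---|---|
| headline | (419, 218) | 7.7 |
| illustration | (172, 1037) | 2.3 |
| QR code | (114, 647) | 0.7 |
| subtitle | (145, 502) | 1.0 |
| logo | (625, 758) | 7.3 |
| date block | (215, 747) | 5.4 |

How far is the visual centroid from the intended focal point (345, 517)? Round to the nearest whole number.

Total weight = 7.7 + 2.3 + 0.7 + 1.0 + 7.3 + 5.4 = 24.4.
x-moment: 7.7·419 + 2.3·172 + 0.7·114 + 1.0·145 + 7.3·625 + 5.4·215 = 9570.2; centroid 9570.2/24.4 ≈ 392.22.
y-moment: 7.7·218 + 2.3·1037 + 0.7·647 + 1.0·502 + 7.3·758 + 5.4·747 = 14585.8; centroid 14585.8/24.4 ≈ 597.78.
From (345, 517): dx = 47.22, dy = 80.78, so the distance is √(dx²+dy²) ≈ 93.57.

≈ 94 mm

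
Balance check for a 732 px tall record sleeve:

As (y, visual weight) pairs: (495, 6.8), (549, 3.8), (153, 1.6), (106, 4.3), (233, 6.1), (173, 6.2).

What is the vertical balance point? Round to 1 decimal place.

Σw = 6.8 + 3.8 + 1.6 + 4.3 + 6.1 + 6.2 = 28.8.
Σw·y = 6.8·495 + 3.8·549 + 1.6·153 + 4.3·106 + 6.1·233 + 6.2·173 = 8646.7, so ȳ = 8646.7/28.8 ≈ 300.23.

y ≈ 300.2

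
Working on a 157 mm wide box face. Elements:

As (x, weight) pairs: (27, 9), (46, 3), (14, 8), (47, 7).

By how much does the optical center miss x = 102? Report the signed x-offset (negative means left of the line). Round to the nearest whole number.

Σw = 9 + 3 + 8 + 7 = 27.
Σw·x = 9·27 + 3·46 + 8·14 + 7·47 = 822, so x̄ = 822/27 ≈ 30.44.
Offset from x = 102: 30.44 − 102 ≈ -71.56.

≈ -72 mm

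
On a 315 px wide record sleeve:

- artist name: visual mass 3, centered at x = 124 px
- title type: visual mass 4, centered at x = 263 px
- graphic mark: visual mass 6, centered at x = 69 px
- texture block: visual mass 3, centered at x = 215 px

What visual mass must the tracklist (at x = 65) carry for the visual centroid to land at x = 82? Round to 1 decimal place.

w ≈ 68.9

Fixed elements: Σw = 3 + 4 + 6 + 3 = 16, Σw·x = 3·124 + 4·263 + 6·69 + 3·215 = 2483.
Set Σw·x/Σw = 82: (2483 + 65w) = 82·(16 + w).
Solving: w = (82·16 − 2483) / (65 − 82) = -1171 / -17 ≈ 68.88.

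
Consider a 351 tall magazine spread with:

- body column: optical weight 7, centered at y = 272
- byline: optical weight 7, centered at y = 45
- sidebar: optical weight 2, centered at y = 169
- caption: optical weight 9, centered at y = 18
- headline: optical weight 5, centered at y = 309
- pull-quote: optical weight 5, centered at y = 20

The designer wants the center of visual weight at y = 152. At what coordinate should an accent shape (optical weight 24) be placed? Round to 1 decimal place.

y ≈ 191.8

After adding the accent shape, total weight = 7 + 7 + 2 + 9 + 5 + 5 + 24 = 59.
y: need Σw·y = 59·152 = 8968. Existing = 7·272 + 7·45 + 2·169 + 9·18 + 5·309 + 5·20 = 4364. Remainder 4604 / 24 ≈ 191.83.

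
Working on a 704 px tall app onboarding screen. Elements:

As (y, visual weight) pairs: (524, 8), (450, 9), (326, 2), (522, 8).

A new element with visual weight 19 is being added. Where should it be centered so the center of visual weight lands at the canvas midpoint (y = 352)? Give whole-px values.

With the new element, Σw becomes 8 + 9 + 2 + 8 + 19 = 46.
y: target moment 46×352 = 16192; current 8·524 + 9·450 + 2·326 + 8·522 = 13070; the new element supplies 3122, so y = 3122/19 ≈ 164.32.

y ≈ 164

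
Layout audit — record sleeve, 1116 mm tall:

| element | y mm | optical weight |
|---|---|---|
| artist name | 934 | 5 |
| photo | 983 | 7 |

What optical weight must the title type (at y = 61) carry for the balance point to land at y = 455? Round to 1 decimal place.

w ≈ 15.5

Known weights sum to 5 + 7 = 12; their moment is 5·934 + 7·983 = 11551.
Balance at y = 455 requires (11551 + w·61) / (12 + w) = 455.
Solving: w = (455·12 − 11551) / (61 − 455) = -6091 / -394 ≈ 15.46.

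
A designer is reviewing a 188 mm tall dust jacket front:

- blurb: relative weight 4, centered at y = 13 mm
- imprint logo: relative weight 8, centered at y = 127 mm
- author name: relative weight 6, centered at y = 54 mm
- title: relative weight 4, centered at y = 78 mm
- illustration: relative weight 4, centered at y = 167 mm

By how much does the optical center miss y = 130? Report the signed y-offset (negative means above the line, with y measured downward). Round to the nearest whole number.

Σw = 4 + 8 + 6 + 4 + 4 = 26.
Σw·y = 4·13 + 8·127 + 6·54 + 4·78 + 4·167 = 2372, so ȳ = 2372/26 ≈ 91.23.
Against y = 130, that's 91.23 − 130 = -38.77.

≈ -39 mm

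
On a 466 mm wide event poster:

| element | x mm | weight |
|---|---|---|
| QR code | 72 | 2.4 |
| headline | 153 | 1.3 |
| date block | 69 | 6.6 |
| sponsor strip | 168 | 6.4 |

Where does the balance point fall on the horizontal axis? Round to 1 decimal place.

x ≈ 113.9

Σw = 2.4 + 1.3 + 6.6 + 6.4 = 16.7.
x-moment: 2.4·72 + 1.3·153 + 6.6·69 + 6.4·168 = 1902.3; centroid 1902.3/16.7 ≈ 113.91.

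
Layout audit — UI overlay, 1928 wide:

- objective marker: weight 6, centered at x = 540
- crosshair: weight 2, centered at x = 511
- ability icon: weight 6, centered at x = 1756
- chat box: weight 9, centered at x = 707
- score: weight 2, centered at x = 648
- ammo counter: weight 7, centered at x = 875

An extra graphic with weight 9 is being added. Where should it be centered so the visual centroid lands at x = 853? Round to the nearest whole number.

With the extra graphic, Σw becomes 6 + 2 + 6 + 9 + 2 + 7 + 9 = 41.
x: target moment 41×853 = 34973; current 6·540 + 2·511 + 6·1756 + 9·707 + 2·648 + 7·875 = 28582; the extra graphic supplies 6391, so x = 6391/9 ≈ 710.11.

x ≈ 710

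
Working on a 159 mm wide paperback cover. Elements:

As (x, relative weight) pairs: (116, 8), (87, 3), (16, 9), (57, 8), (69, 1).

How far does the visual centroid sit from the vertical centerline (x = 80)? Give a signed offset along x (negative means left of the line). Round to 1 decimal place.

Weights sum to 8 + 3 + 9 + 8 + 1 = 29.
x: (8·116 + 3·87 + 9·16 + 8·57 + 1·69) / 29 = 1858 / 29 ≈ 64.07
Offset from x = 80: 64.07 − 80 ≈ -15.93.

≈ -15.9 mm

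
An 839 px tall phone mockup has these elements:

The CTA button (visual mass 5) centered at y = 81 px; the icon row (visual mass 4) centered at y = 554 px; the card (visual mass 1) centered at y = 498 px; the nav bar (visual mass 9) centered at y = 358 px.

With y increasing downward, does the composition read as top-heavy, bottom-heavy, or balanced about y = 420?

top-heavy

Σw = 5 + 4 + 1 + 9 = 19.
Σw·y = 5·81 + 4·554 + 1·498 + 9·358 = 6341, so ȳ = 6341/19 ≈ 333.74.
333.7 lies above (smaller y than) the midline 420, so the layout is top-heavy.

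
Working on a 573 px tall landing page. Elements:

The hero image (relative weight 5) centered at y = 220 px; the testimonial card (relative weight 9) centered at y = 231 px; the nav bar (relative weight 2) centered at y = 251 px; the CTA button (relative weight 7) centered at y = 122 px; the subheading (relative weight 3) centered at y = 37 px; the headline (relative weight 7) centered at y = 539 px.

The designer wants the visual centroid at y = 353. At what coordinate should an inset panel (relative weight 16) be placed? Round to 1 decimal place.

New total weight: (5 + 9 + 2 + 7 + 3 + 7) + 16 = 49.
y: need Σw·y = 49·353 = 17297. Existing = 5·220 + 9·231 + 2·251 + 7·122 + 3·37 + 7·539 = 8419. Remainder 8878 / 16 ≈ 554.88.

y ≈ 554.9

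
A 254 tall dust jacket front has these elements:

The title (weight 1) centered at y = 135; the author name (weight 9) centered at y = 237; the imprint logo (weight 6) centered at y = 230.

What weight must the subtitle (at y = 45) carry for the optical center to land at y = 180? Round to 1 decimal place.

Existing Σw = 16 (1 + 9 + 6); existing moment 1·135 + 9·237 + 6·230 = 3648.
Balance at y = 180 requires (3648 + w·45) / (16 + w) = 180.
Solving: w = (180·16 − 3648) / (45 − 180) = -768 / -135 ≈ 5.69.

w ≈ 5.7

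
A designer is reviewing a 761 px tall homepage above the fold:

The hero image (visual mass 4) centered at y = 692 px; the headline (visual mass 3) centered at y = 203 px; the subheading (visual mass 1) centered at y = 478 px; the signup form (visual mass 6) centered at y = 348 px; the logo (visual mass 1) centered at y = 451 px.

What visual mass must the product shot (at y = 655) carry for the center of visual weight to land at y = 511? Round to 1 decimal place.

w ≈ 8.8

Known weights sum to 4 + 3 + 1 + 6 + 1 = 15; their moment is 4·692 + 3·203 + 1·478 + 6·348 + 1·451 = 6394.
Balance at y = 511 requires (6394 + w·655) / (15 + w) = 511.
Solving: w = (511·15 − 6394) / (655 − 511) = 1271 / 144 ≈ 8.83.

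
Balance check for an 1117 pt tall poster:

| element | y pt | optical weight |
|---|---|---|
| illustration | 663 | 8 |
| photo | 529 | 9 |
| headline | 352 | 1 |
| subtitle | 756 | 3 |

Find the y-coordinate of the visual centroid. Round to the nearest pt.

y ≈ 604

Total weight = 8 + 9 + 1 + 3 = 21.
y: (8·663 + 9·529 + 1·352 + 3·756) / 21 = 12685 / 21 ≈ 604.05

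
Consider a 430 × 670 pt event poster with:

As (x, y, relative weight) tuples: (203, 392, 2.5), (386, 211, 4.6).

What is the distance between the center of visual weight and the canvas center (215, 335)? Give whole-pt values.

≈ 122 pt

Σw = 2.5 + 4.6 = 7.1.
x: (2.5·203 + 4.6·386) / 7.1 = 2283.1 / 7.1 ≈ 321.56
y: (2.5·392 + 4.6·211) / 7.1 = 1950.6 / 7.1 ≈ 274.73
Relative to (215, 335): Δ = (106.56, -60.27); |Δ| = √(106.56² + -60.27²) ≈ 122.43.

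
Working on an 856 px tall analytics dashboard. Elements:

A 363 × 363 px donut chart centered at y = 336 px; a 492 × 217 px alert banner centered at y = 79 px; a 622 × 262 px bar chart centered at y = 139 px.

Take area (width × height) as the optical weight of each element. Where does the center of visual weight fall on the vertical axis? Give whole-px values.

y ≈ 188

Areas: donut chart 363·363 = 131769, alert banner 492·217 = 106764, bar chart 622·262 = 162964. Total weight = 401497.
y-moment: 131769·336 + 106764·79 + 162964·139 = 75360736; centroid 75360736/401497 ≈ 187.70.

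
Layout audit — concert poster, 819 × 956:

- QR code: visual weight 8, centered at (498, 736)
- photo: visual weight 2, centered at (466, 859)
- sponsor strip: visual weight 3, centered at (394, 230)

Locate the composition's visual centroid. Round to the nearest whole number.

Σw = 8 + 2 + 3 = 13.
Σw·x = 8·498 + 2·466 + 3·394 = 6098, so x̄ = 6098/13 ≈ 469.08.
Σw·y = 8·736 + 2·859 + 3·230 = 8296, so ȳ = 8296/13 ≈ 638.15.

(469, 638)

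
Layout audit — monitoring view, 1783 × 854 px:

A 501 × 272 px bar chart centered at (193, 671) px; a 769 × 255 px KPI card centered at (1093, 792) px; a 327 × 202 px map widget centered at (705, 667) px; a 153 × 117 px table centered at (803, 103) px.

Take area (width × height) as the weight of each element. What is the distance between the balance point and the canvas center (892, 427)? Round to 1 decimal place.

≈ 322.9 px

Areas → weights: bar chart 501·272 = 136272, KPI card 769·255 = 196095, map widget 327·202 = 66054, table 153·117 = 17901; Σw = 416322.
x: (136272·193 + 196095·1093 + 66054·705 + 17901·803) / 416322 = 301574904 / 416322 ≈ 724.38
y: (136272·671 + 196095·792 + 66054·667 + 17901·103) / 416322 = 292647573 / 416322 ≈ 702.94
Offset from (892, 427): Δx ≈ -167.62, Δy ≈ 275.94; distance = √(Δx² + Δy²) ≈ 322.86.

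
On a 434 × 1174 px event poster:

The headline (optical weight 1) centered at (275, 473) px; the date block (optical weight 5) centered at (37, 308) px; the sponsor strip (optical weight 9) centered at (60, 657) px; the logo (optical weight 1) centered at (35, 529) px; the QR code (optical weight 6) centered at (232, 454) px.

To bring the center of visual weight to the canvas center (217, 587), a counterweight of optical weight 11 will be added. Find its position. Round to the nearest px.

(430, 745)

After adding the counterweight, total weight = 1 + 5 + 9 + 1 + 6 + 11 = 33.
Along x: (2427 + 11·x) / 33 = 217 (existing moment 1·275 + 5·37 + 9·60 + 1·35 + 6·232 = 2427) ⇒ x = (7161 − 2427) / 11 ≈ 430.36.
Along y: (11179 + 11·y) / 33 = 587 (existing moment 1·473 + 5·308 + 9·657 + 1·529 + 6·454 = 11179) ⇒ y = (19371 − 11179) / 11 ≈ 744.73.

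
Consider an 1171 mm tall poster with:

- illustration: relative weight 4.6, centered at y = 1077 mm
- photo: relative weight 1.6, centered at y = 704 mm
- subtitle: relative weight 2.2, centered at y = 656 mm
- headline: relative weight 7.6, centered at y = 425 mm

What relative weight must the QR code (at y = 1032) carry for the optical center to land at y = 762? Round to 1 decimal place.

Known weights sum to 4.6 + 1.6 + 2.2 + 7.6 = 16.0; their moment is 4.6·1077 + 1.6·704 + 2.2·656 + 7.6·425 = 10753.8.
Set Σw·y/Σw = 762: (10753.8 + 1032w) = 762·(16.0 + w).
Rearranging, w·(1032 − 762) = 762·16.0 − 10753.8 = 1438.2, so w ≈ 1438.2/270 = 5.33.

w ≈ 5.3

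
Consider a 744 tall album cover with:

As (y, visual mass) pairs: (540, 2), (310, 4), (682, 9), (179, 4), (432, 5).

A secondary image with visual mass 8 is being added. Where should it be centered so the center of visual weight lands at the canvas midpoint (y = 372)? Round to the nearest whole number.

y ≈ 71

New total weight: (2 + 4 + 9 + 4 + 5) + 8 = 32.
y: target moment 32×372 = 11904; current 2·540 + 4·310 + 9·682 + 4·179 + 5·432 = 11334; the secondary image supplies 570, so y = 570/8 ≈ 71.25.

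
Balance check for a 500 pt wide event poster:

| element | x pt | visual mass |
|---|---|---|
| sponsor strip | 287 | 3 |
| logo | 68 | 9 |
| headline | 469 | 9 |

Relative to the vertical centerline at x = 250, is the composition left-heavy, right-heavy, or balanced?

Σw = 3 + 9 + 9 = 21.
Σw·x = 3·287 + 9·68 + 9·469 = 5694, so x̄ = 5694/21 ≈ 271.14.
Since 271.1 is right of 250, the composition reads right-heavy.

right-heavy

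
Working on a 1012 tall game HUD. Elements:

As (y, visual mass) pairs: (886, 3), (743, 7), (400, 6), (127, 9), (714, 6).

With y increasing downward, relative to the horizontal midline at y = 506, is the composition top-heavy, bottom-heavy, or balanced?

balanced

Weights sum to 3 + 7 + 6 + 9 + 6 = 31.
y-moment: 3·886 + 7·743 + 6·400 + 9·127 + 6·714 = 15686; centroid 15686/31 ≈ 506.00.
The centroid 506.00 matches the midline at 506, so the layout is balanced.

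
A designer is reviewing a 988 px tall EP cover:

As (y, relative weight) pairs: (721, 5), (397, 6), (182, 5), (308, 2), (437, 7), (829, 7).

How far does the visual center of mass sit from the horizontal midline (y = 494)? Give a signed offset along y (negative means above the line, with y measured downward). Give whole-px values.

Total weight = 5 + 6 + 5 + 2 + 7 + 7 = 32.
y-moment: 5·721 + 6·397 + 5·182 + 2·308 + 7·437 + 7·829 = 16375; centroid 16375/32 ≈ 511.72.
Difference: 511.72 − 494 ≈ 17.72.

≈ 18 px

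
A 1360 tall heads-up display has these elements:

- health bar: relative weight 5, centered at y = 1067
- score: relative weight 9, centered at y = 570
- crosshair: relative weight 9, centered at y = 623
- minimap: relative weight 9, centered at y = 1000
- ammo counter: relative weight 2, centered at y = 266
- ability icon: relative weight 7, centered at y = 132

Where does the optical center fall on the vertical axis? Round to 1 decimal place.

Total weight = 5 + 9 + 9 + 9 + 2 + 7 = 41.
y: moment 26528 / weight 41 ≈ 647.02

y ≈ 647.0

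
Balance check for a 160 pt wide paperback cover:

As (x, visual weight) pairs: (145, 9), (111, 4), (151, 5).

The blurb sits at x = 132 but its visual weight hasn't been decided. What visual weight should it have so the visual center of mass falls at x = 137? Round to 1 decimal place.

Existing Σw = 18 (9 + 4 + 5); existing moment 9·145 + 4·111 + 5·151 = 2504.
Balance at x = 137 requires (2504 + w·132) / (18 + w) = 137.
Rearranging, w·(132 − 137) = 137·18 − 2504 = -38, so w ≈ -38/-5 = 7.60.

w ≈ 7.6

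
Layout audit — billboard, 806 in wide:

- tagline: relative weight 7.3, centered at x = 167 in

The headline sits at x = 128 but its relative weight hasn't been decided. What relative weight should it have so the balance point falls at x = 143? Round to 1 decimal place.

The single fixed element contributes weight 7.3, moment 7.3·167 = 1219.1.
Set Σw·x/Σw = 143: (1219.1 + 128w) = 143·(7.3 + w).
So w = (143·7.3 − 1219.1)/(128 − 143) = -175.2/-15 ≈ 11.68.

w ≈ 11.7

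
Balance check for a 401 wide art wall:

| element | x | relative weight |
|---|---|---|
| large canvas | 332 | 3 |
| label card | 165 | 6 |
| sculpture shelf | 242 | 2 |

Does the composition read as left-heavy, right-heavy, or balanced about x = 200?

right-heavy

Σw = 3 + 6 + 2 = 11.
x-moment: 3·332 + 6·165 + 2·242 = 2470; centroid 2470/11 ≈ 224.55.
224.5 lies right of the midline 200, so the layout is right-heavy.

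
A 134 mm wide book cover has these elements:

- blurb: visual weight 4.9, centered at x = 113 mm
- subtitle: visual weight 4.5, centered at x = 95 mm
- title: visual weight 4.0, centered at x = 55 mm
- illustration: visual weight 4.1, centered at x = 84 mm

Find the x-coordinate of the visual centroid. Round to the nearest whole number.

x ≈ 88

Total weight = 4.9 + 4.5 + 4.0 + 4.1 = 17.5.
x: (4.9·113 + 4.5·95 + 4.0·55 + 4.1·84) / 17.5 = 1545.6 / 17.5 ≈ 88.32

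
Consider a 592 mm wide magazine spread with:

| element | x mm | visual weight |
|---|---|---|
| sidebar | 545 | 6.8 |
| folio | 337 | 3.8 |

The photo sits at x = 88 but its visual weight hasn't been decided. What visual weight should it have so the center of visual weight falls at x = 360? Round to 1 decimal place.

Known weights sum to 6.8 + 3.8 = 10.6; their moment is 6.8·545 + 3.8·337 = 4986.6.
Set Σw·x/Σw = 360: (4986.6 + 88w) = 360·(10.6 + w).
Solving: w = (360·10.6 − 4986.6) / (88 − 360) = -1170.6 / -272 ≈ 4.30.

w ≈ 4.3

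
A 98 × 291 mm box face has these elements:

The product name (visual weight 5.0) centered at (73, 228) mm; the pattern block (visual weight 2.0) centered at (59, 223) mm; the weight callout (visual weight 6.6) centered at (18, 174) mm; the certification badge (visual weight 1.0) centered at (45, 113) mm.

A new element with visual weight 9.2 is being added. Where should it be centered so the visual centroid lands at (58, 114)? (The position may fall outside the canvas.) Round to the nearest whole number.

After adding the new element, total weight = 5.0 + 2.0 + 6.6 + 1.0 + 9.2 = 23.8.
x: need Σw·x = 23.8·58 = 1380.4. Existing = 5.0·73 + 2.0·59 + 6.6·18 + 1.0·45 = 646.8. Remainder 733.6 / 9.2 ≈ 79.74.
y: need Σw·y = 23.8·114 = 2713.2. Existing = 5.0·228 + 2.0·223 + 6.6·174 + 1.0·113 = 2847.4. Remainder -134.2 / 9.2 ≈ -14.59.

(80, -15)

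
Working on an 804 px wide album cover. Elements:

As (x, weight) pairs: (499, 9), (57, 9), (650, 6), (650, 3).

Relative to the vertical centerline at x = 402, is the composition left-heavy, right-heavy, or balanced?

balanced

Weights sum to 9 + 9 + 6 + 3 = 27.
x: (9·499 + 9·57 + 6·650 + 3·650) / 27 = 10854 / 27 ≈ 402.00
402.00 = 402 exactly: balanced.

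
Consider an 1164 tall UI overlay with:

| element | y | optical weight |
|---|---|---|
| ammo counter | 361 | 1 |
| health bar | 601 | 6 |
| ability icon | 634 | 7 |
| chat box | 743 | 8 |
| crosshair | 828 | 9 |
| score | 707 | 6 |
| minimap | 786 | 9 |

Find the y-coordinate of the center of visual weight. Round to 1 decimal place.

y ≈ 719.9

Weights sum to 1 + 6 + 7 + 8 + 9 + 6 + 9 = 46.
y: moment 33117 / weight 46 ≈ 719.93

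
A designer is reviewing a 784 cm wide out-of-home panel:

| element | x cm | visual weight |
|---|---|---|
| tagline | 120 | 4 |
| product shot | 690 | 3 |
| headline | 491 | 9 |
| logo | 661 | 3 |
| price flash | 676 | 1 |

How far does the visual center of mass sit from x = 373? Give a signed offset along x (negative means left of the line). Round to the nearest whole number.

Σw = 4 + 3 + 9 + 3 + 1 = 20.
x: (4·120 + 3·690 + 9·491 + 3·661 + 1·676) / 20 = 9628 / 20 ≈ 481.40
Difference: 481.40 − 373 ≈ 108.40.

≈ 108 cm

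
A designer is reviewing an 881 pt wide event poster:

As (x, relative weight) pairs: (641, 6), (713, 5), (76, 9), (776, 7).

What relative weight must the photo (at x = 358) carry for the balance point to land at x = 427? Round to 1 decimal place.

Fixed elements: Σw = 6 + 5 + 9 + 7 = 27, Σw·x = 6·641 + 5·713 + 9·76 + 7·776 = 13527.
Set Σw·x/Σw = 427: (13527 + 358w) = 427·(27 + w).
Solving: w = (427·27 − 13527) / (358 − 427) = -1998 / -69 ≈ 28.96.

w ≈ 29.0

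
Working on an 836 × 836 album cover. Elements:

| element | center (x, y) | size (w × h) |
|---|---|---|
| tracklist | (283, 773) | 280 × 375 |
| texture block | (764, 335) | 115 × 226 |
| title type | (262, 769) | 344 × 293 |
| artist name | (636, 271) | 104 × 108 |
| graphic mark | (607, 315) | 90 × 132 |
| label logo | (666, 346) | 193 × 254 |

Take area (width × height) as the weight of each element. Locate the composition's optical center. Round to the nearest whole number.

Areas → weights: tracklist 280·375 = 105000, texture block 115·226 = 25990, title type 344·293 = 100792, artist name 104·108 = 11232, graphic mark 90·132 = 11880, label logo 193·254 = 49022; Σw = 303916.
x: (105000·283 + 25990·764 + 100792·262 + 11232·636 + 11880·607 + 49022·666) / 303916 = 122982228 / 303916 ≈ 404.66
y: (105000·773 + 25990·335 + 100792·769 + 11232·271 + 11880·315 + 49022·346) / 303916 = 191128382 / 303916 ≈ 628.89

(405, 629)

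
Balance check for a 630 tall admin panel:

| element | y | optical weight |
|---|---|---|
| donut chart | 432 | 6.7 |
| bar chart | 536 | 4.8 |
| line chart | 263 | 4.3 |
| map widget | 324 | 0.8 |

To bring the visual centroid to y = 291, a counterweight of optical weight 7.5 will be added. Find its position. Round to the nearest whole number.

y ≈ 21

After adding the counterweight, total weight = 6.7 + 4.8 + 4.3 + 0.8 + 7.5 = 24.1.
Along y: (6857.3 + 7.5·y) / 24.1 = 291 (existing moment 6.7·432 + 4.8·536 + 4.3·263 + 0.8·324 = 6857.3) ⇒ y = (7013.1 − 6857.3) / 7.5 ≈ 20.77.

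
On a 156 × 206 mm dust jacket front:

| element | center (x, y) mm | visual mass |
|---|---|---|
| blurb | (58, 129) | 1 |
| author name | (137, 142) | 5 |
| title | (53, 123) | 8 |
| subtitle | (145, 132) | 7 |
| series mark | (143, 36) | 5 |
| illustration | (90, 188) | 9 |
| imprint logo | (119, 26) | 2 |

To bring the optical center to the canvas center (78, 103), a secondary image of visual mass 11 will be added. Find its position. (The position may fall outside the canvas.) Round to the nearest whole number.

(-18, 25)

With the secondary image, Σw becomes 1 + 5 + 8 + 7 + 5 + 9 + 2 + 11 = 48.
x: need Σw·x = 48·78 = 3744. Existing = 1·58 + 5·137 + 8·53 + 7·145 + 5·143 + 9·90 + 2·119 = 3945. Remainder -201 / 11 ≈ -18.27.
y: need Σw·y = 48·103 = 4944. Existing = 1·129 + 5·142 + 8·123 + 7·132 + 5·36 + 9·188 + 2·26 = 4671. Remainder 273 / 11 ≈ 24.82.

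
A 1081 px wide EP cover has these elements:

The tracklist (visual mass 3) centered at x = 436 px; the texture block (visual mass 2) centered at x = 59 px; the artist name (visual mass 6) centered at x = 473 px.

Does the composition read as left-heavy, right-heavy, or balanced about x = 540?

Total weight = 3 + 2 + 6 = 11.
x: (3·436 + 2·59 + 6·473) / 11 = 4264 / 11 ≈ 387.64
Since 387.6 is left of 540, the composition reads left-heavy.

left-heavy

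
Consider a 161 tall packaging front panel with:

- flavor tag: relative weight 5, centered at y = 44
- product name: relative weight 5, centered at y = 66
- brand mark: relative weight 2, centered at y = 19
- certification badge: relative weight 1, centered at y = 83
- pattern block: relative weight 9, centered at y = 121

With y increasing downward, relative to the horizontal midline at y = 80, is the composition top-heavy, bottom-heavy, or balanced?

balanced

Σw = 5 + 5 + 2 + 1 + 9 = 22.
Σw·y = 5·44 + 5·66 + 2·19 + 1·83 + 9·121 = 1760, so ȳ = 1760/22 ≈ 80.00.
The centroid 80.00 matches the midline at 80, so the layout is balanced.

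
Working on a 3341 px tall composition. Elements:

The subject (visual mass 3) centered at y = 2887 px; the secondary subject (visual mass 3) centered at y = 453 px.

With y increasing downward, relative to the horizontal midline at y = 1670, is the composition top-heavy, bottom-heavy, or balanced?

balanced

Total weight = 3 + 3 = 6.
Σw·y = 3·2887 + 3·453 = 10020, so ȳ = 10020/6 ≈ 1670.00.
1670.00 = 1670 exactly: balanced.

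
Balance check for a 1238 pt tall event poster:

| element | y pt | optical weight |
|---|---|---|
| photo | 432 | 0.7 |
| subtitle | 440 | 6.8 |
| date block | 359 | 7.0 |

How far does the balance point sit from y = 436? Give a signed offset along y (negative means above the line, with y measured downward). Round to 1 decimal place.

Weights sum to 0.7 + 6.8 + 7.0 = 14.5.
y-moment: 0.7·432 + 6.8·440 + 7.0·359 = 5807.4; centroid 5807.4/14.5 ≈ 400.51.
Against y = 436, that's 400.51 − 436 = -35.49.

≈ -35.5 pt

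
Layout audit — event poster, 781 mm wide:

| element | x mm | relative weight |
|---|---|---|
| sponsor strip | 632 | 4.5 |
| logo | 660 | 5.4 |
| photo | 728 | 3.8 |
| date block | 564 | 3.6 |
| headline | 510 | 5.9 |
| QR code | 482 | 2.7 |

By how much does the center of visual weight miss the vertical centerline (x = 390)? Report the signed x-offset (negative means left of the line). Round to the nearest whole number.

Total weight = 4.5 + 5.4 + 3.8 + 3.6 + 5.9 + 2.7 = 25.9.
Σw·x = 15515.2; x̄ = 15515.2/25.9 ≈ 599.04.
Difference: 599.04 − 390 ≈ 209.04.

≈ 209 mm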